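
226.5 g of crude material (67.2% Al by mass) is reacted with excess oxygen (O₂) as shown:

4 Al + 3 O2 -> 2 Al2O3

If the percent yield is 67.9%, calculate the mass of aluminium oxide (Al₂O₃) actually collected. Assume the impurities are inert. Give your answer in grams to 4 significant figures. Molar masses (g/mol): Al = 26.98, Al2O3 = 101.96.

Pure Al available = 226.5 g × 0.672 = 152.21 g.
n(Al) = 152.21 g / 26.98 g/mol = 5.6415 mol.
From the equation the Al:Al2O3 mole ratio is 4:2, so n(Al2O3) = 5.6415 × 2/4 = 2.8208 mol.
Mass of Al2O3 = 2.8208 mol × 101.96 g/mol = 287.60 g.
Actual mass collected = 287.60 g × 0.679 = 195.28 g.

195.3 g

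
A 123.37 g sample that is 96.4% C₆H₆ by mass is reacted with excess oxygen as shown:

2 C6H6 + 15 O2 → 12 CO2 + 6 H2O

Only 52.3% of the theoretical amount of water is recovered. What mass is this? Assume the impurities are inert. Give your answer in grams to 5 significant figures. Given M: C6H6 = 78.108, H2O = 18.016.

43.040 g

Pure C6H6 available = 123.37 g × 0.964 = 118.929 g.
n(C6H6) = 118.929 g / 78.108 g/mol = 1.52262 mol.
From the equation the C6H6:H2O mole ratio is 2:6, so n(H2O) = 1.52262 × 6/2 = 4.56786 mol.
Mass of H2O = 4.56786 mol × 18.016 g/mol = 82.2945 g.
Actual mass collected = 82.2945 g × 0.523 = 43.0400 g.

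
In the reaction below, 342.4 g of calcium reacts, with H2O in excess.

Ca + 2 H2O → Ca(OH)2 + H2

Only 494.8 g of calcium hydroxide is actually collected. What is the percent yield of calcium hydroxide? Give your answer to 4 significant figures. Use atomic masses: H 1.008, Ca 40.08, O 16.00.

78.17 %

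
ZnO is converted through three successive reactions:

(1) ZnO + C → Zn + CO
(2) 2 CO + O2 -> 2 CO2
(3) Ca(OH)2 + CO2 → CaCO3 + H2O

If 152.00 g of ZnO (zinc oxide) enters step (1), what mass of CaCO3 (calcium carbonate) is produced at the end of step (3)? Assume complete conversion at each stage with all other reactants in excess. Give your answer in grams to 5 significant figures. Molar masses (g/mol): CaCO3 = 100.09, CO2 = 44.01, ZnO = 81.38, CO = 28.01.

186.95 g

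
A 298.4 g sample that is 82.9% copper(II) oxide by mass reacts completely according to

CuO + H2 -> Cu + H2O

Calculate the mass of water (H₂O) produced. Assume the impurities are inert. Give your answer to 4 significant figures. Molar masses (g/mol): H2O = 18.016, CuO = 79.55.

56.02 g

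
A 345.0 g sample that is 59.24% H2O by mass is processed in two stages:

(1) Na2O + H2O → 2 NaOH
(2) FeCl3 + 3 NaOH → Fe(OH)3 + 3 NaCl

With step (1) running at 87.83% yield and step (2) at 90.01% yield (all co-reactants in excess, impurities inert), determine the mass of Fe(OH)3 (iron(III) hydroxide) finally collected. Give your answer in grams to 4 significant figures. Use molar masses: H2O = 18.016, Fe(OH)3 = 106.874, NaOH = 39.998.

Pure H2O = 345.0 × 0.5924 = 204.38 g.
n(H2O) = 204.38 / 18.016 = 11.344 mol.
Step 1 (H2O:NaOH = 1:2): theoretical n(NaOH) = 22.688 mol; at 87.83% yield, n(NaOH) = 19.927 mol.
Step 2 (NaOH:Fe(OH)3 = 3:1): theoretical n(Fe(OH)3) = 6.6424 mol, so theoretical mass = 6.6424 × 106.874 = 709.90 g.
At 90.01% yield, actual mass of Fe(OH)3 = 709.90 × 0.9001 = 638.98 g.

639.0 g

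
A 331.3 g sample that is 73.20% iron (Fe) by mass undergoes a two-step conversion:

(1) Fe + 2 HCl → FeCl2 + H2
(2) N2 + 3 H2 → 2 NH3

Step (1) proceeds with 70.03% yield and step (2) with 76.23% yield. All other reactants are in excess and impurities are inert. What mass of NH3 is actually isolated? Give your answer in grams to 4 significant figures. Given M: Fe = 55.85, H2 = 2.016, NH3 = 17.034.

26.32 g

Pure Fe = 331.3 × 0.7320 = 242.51 g.
n(Fe) = 242.51 / 55.85 = 4.3422 mol.
Step 1 (Fe:H2 = 1:1): theoretical n(H2) = 4.3422 mol; at 70.03% yield, n(H2) = 3.0408 mol.
Step 2 (H2:NH3 = 3:2): theoretical n(NH3) = 2.0272 mol, so theoretical mass = 2.0272 × 17.034 = 34.532 g.
At 76.23% yield, actual mass of NH3 = 34.532 × 0.7623 = 26.324 g.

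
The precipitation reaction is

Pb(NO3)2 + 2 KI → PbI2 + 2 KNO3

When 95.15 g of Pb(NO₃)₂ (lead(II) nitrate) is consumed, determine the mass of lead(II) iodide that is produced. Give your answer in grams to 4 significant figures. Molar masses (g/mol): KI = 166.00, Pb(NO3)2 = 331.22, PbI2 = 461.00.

132.4 g

n(Pb(NO3)2) = 95.150 g / 331.22 g/mol = 0.28727 mol.
From the equation the Pb(NO3)2:PbI2 mole ratio is 1:1, so n(PbI2) = 0.28727 × 1/1 = 0.28727 mol.
Mass of PbI2 = 0.28727 mol × 461.00 g/mol = 132.43 g.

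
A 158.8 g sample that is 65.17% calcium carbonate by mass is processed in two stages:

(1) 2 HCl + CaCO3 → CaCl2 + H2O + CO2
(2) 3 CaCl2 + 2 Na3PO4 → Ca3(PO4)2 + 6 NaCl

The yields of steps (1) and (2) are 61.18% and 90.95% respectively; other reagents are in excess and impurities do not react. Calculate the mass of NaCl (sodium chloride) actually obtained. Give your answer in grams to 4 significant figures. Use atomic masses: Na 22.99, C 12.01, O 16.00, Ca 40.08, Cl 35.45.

67.24 g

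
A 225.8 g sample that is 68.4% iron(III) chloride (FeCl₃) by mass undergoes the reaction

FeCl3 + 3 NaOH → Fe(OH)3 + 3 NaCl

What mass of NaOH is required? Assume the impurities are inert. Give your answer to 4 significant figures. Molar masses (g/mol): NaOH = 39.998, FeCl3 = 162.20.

Mass of pure FeCl3 = 225.8 g × 0.684 = 154.45 g.
n(FeCl3) = 154.45 g / 162.20 g/mol = 0.95220 mol.
From the equation the FeCl3:NaOH mole ratio is 1:3, so n(NaOH) = 0.95220 × 3/1 = 2.8566 mol.
Mass of NaOH = 2.8566 mol × 39.998 g/mol = 114.26 g.

114.3 g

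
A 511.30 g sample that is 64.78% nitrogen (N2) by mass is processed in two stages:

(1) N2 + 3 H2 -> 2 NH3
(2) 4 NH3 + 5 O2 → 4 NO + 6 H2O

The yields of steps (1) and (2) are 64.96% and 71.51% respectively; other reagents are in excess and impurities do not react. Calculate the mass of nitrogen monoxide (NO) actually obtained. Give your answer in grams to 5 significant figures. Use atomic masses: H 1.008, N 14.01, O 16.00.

329.58 g

Pure N2 = 511.30 × 0.6478 = 331.220 g.
M(N2) = 2(14.01) = 28.02 g/mol.
M(NO) = 14.01 + 16.00 = 30.01 g/mol.
n(N2) = 331.220 / 28.02 = 11.8208 mol.
Step 1 (N2:NH3 = 1:2): theoretical n(NH3) = 23.6417 mol; at 64.96% yield, n(NH3) = 15.3576 mol.
Step 2 (NH3:NO = 4:4): theoretical n(NO) = 15.3576 mol, so theoretical mass = 15.3576 × 30.01 = 460.883 g.
At 71.51% yield, actual mass of NO = 460.883 × 0.7151 = 329.577 g.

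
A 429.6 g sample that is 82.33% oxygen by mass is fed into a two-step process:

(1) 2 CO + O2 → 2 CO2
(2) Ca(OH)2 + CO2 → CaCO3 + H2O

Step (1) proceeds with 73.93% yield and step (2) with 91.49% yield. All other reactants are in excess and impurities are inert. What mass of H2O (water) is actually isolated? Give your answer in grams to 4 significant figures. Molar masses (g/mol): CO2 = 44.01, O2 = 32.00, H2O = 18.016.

Pure O2 = 429.6 × 0.8233 = 353.69 g.
n(O2) = 353.69 / 32.00 = 11.053 mol.
Step 1 (O2:CO2 = 1:2): theoretical n(CO2) = 22.106 mol; at 73.93% yield, n(CO2) = 16.343 mol.
Step 2 (CO2:H2O = 1:1): theoretical n(H2O) = 16.343 mol, so theoretical mass = 16.343 × 18.016 = 294.43 g.
At 91.49% yield, actual mass of H2O = 294.43 × 0.9149 = 269.37 g.

269.4 g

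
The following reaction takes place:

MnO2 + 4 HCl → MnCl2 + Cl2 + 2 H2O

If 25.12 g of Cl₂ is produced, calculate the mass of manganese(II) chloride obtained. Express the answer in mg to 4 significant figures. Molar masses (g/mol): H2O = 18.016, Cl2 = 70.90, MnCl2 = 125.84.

44590 mg

n(Cl2) = 25.120 g / 70.90 g/mol = 0.35430 mol.
From the equation the Cl2:MnCl2 mole ratio is 1:1, so n(MnCl2) = 0.35430 × 1/1 = 0.35430 mol.
Mass of MnCl2 = 0.35430 mol × 125.84 g/mol = 44.585 g.
Converting to mg: 44.585 g = 44590 mg.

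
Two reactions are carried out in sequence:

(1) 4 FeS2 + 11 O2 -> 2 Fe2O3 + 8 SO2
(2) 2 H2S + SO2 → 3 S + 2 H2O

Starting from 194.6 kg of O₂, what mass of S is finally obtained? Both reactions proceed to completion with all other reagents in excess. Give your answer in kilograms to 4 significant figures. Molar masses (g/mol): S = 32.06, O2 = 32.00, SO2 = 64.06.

194.6 kg = 194600 g.
n(O2) = 194600 / 32.00 = 6081.2 mol.
Step 1 gives a 11:8 ratio of O2 to SO2, so n(SO2) = 4422.7 mol.
In step 2 the SO2:S ratio is 1:3, so n(S) = 13268 mol.
Mass of S = 13268 × 32.06 = 425380 g = 425.4 kg.

425.4 kg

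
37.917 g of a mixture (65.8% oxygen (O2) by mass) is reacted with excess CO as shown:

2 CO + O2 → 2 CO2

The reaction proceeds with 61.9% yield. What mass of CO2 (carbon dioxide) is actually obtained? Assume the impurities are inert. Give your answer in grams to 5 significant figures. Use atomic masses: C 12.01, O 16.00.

42.480 g

Pure O2 available = 37.917 g × 0.658 = 24.9494 g.
M(O2) = 2(16.00) = 32.00 g/mol.
M(CO2) = 12.01 + 2(16.00) = 44.01 g/mol.
n(O2) = 24.9494 g / 32.00 g/mol = 0.779668 mol.
From the equation the O2:CO2 mole ratio is 1:2, so n(CO2) = 0.779668 × 2/1 = 1.55934 mol.
Mass of CO2 = 1.55934 mol × 44.01 g/mol = 68.6264 g.
Actual mass collected = 68.6264 g × 0.619 = 42.4797 g.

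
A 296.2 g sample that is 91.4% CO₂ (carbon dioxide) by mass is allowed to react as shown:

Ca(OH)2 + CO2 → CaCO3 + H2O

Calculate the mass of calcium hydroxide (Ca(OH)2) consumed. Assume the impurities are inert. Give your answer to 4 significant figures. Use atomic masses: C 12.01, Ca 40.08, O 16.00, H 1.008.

455.8 g

Mass of pure CO2 = 296.2 g × 0.914 = 270.73 g.
M(CO2) = 12.01 + 2(16.00) = 44.01 g/mol.
M(Ca(OH)2) = 40.08 + 2(16.00) + 2(1.008) = 74.096 g/mol.
n(CO2) = 270.73 g / 44.01 g/mol = 6.1515 mol.
From the equation the CO2:Ca(OH)2 mole ratio is 1:1, so n(Ca(OH)2) = 6.1515 × 1/1 = 6.1515 mol.
Mass of Ca(OH)2 = 6.1515 mol × 74.096 g/mol = 455.80 g.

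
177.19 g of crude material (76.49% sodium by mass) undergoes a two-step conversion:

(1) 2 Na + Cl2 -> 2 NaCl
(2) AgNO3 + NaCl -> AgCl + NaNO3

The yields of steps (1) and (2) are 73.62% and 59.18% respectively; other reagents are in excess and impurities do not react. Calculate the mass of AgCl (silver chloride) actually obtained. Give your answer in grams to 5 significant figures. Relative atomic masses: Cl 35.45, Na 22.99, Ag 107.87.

368.11 g

Pure Na = 177.19 × 0.7649 = 135.533 g.
M(Na) = 22.99 g/mol.
M(AgCl) = 107.87 + 35.45 = 143.32 g/mol.
n(Na) = 135.533 / 22.99 = 5.89529 mol.
Step 1 (Na:NaCl = 2:2): theoretical n(NaCl) = 5.89529 mol; at 73.62% yield, n(NaCl) = 4.34011 mol.
Step 2 (NaCl:AgCl = 1:1): theoretical n(AgCl) = 4.34011 mol, so theoretical mass = 4.34011 × 143.32 = 622.025 g.
At 59.18% yield, actual mass of AgCl = 622.025 × 0.5918 = 368.114 g.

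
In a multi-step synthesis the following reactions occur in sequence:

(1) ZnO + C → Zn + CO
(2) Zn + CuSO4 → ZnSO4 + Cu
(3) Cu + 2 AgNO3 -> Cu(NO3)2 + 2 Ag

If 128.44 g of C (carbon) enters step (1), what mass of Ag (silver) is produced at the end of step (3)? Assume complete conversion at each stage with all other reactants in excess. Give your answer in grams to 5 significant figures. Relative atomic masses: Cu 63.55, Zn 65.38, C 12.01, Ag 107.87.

2307.2 g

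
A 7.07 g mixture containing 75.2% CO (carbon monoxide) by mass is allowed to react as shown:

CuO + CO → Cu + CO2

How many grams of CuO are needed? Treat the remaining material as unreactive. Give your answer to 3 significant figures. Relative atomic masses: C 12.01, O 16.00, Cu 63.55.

Mass of pure CO = 7.07 g × 0.752 = 5.317 g.
M(CO) = 12.01 + 16.00 = 28.01 g/mol.
M(CuO) = 63.55 + 16.00 = 79.55 g/mol.
n(CO) = 5.317 g / 28.01 g/mol = 0.1898 mol.
From the equation the CO:CuO mole ratio is 1:1, so n(CuO) = 0.1898 × 1/1 = 0.1898 mol.
Mass of CuO = 0.1898 mol × 79.55 g/mol = 15.10 g.

15.1 g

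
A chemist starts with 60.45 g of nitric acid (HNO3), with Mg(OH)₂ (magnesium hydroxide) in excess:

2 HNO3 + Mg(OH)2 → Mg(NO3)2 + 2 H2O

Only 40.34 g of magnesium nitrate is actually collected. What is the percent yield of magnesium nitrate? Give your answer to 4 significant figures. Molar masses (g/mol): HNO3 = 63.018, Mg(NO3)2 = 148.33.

56.70 %

n(HNO3) = 60.450 g / 63.018 g/mol = 0.95925 mol.
From the equation the HNO3:Mg(NO3)2 mole ratio is 2:1, so n(Mg(NO3)2) = 0.95925 × 1/2 = 0.47962 mol.
Mass of Mg(NO3)2 = 0.47962 mol × 148.33 g/mol = 71.143 g.
This is the theoretical yield. Percent yield = 40.34 g / 71.143 g × 100% = 56.703%.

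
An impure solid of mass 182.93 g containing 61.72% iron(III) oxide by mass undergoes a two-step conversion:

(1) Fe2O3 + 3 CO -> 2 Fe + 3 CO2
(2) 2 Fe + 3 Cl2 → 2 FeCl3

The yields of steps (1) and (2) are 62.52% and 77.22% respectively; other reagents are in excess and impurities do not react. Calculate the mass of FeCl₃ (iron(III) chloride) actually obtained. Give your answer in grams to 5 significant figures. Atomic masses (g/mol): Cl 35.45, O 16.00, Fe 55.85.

110.72 g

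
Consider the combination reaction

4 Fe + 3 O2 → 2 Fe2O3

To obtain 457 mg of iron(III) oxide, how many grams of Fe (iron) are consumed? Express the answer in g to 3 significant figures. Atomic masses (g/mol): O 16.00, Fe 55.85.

M(Fe2O3) = 2(55.85) + 3(16.00) = 159.70 g/mol.
M(Fe) = 55.85 g/mol.
Convert: 457 mg = 0.4570 g.
n(Fe2O3) = 0.4570 g / 159.70 g/mol = 0.002862 mol.
From the equation the Fe2O3:Fe mole ratio is 2:4, so n(Fe) = 0.002862 × 4/2 = 0.005723 mol.
Mass of Fe = 0.005723 mol × 55.85 g/mol = 0.3196 g.

0.320 g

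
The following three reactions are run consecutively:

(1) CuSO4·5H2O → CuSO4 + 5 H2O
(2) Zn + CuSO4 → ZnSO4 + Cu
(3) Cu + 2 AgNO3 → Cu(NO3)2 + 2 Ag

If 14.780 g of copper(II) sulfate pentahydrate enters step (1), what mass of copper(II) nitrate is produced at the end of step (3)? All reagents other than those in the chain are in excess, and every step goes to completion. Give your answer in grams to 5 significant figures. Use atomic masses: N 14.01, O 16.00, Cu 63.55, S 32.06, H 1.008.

M(CuSO4·5H2O) = 63.55 + 32.06 + 9(16.00) + 10(1.008) = 249.69 g/mol.
M(Cu(NO3)2) = 63.55 + 2(14.01) + 6(16.00) = 187.57 g/mol.
n(CuSO4·5H2O) = 14.780 / 249.69 = 0.0591934 mol.
Reaction (1): CuSO4·5H2O→CuSO4 ratio 1:1 ⇒ n(CuSO4) = 0.0591934 mol.
Reaction (2): CuSO4→Cu ratio 1:1 ⇒ n(Cu) = 0.0591934 mol.
Reaction (3): Cu→Cu(NO3)2 ratio 1:1 ⇒ n(Cu(NO3)2) = 0.0591934 mol.
Mass of Cu(NO3)2 = 0.0591934 × 187.57 = 11.1029 g.

11.103 g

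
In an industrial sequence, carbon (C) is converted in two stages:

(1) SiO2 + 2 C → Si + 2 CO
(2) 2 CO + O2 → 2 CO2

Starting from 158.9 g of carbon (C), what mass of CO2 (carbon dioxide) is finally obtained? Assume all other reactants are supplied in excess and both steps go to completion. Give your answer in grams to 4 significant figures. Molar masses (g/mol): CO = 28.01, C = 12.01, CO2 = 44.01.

n(C) = 158.90 / 12.01 = 13.231 mol.
Step 1 gives a 2:2 ratio of C to CO, so n(CO) = 13.231 mol.
In step 2 the CO:CO2 ratio is 2:2, so n(CO2) = 13.231 mol.
Mass of CO2 = 13.231 × 44.01 = 582.28 g.

582.3 g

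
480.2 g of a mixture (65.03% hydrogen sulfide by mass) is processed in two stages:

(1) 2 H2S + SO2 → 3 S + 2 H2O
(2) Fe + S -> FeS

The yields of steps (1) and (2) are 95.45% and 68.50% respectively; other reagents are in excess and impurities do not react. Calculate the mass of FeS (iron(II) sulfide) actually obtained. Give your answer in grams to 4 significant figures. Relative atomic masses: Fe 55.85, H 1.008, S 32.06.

Pure H2S = 480.2 × 0.6503 = 312.27 g.
M(H2S) = 2(1.008) + 32.06 = 34.076 g/mol.
M(FeS) = 55.85 + 32.06 = 87.91 g/mol.
n(H2S) = 312.27 / 34.076 = 9.1640 mol.
Step 1 (H2S:S = 2:3): theoretical n(S) = 13.746 mol; at 95.45% yield, n(S) = 13.121 mol.
Step 2 (S:FeS = 1:1): theoretical n(FeS) = 13.121 mol, so theoretical mass = 13.121 × 87.91 = 1153.4 g.
At 68.50% yield, actual mass of FeS = 1153.4 × 0.6850 = 790.10 g.

790.1 g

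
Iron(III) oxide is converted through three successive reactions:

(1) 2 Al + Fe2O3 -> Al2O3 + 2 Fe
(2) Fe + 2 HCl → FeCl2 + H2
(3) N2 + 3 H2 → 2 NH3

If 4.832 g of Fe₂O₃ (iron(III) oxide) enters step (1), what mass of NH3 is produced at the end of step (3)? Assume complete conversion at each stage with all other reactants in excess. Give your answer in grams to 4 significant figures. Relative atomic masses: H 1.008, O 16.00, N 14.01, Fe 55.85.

M(Fe2O3) = 2(55.85) + 3(16.00) = 159.70 g/mol.
M(NH3) = 14.01 + 3(1.008) = 17.034 g/mol.
n(Fe2O3) = 4.832 / 159.70 = 0.030257 mol.
Reaction (1): Fe2O3→Fe ratio 1:2 ⇒ n(Fe) = 0.060513 mol.
Reaction (2): Fe→H2 ratio 1:1 ⇒ n(H2) = 0.060513 mol.
Reaction (3): H2→NH3 ratio 3:2 ⇒ n(NH3) = 0.040342 mol.
Mass of NH3 = 0.040342 × 17.034 = 0.68719 g.

0.6872 g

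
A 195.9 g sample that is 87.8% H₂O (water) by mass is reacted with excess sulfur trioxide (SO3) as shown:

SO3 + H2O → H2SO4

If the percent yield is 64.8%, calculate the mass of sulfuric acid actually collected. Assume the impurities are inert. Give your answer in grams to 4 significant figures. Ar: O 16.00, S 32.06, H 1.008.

606.7 g

Pure H2O available = 195.9 g × 0.878 = 172.00 g.
M(H2O) = 2(1.008) + 16.00 = 18.016 g/mol.
M(H2SO4) = 2(1.008) + 32.06 + 4(16.00) = 98.076 g/mol.
n(H2O) = 172.00 g / 18.016 g/mol = 9.5471 mol.
From the equation the H2O:H2SO4 mole ratio is 1:1, so n(H2SO4) = 9.5471 × 1/1 = 9.5471 mol.
Mass of H2SO4 = 9.5471 mol × 98.076 g/mol = 936.34 g.
Actual mass collected = 936.34 g × 0.648 = 606.75 g.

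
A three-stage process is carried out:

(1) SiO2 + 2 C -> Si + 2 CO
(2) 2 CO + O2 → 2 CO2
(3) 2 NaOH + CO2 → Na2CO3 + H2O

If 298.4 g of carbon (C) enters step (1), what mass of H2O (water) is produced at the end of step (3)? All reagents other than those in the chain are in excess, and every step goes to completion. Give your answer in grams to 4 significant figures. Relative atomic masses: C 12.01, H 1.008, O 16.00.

447.6 g

M(C) = 12.01 g/mol.
M(H2O) = 2(1.008) + 16.00 = 18.016 g/mol.
n(C) = 298.4 / 12.01 = 24.846 mol.
Reaction (1): C→CO ratio 2:2 ⇒ n(CO) = 24.846 mol.
Reaction (2): CO→CO2 ratio 2:2 ⇒ n(CO2) = 24.846 mol.
Reaction (3): CO2→H2O ratio 1:1 ⇒ n(H2O) = 24.846 mol.
Mass of H2O = 24.846 × 18.016 = 447.62 g.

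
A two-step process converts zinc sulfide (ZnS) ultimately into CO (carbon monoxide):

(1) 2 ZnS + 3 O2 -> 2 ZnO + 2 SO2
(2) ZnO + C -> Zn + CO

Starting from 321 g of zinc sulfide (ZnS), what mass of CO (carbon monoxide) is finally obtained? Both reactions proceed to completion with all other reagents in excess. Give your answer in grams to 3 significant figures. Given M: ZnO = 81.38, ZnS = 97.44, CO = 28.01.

92.3 g

n(ZnS) = 321.0 / 97.44 = 3.294 mol.
Step 1 gives a 2:2 ratio of ZnS to ZnO, so n(ZnO) = 3.294 mol.
In step 2 the ZnO:CO ratio is 1:1, so n(CO) = 3.294 mol.
Mass of CO = 3.294 × 28.01 = 92.27 g.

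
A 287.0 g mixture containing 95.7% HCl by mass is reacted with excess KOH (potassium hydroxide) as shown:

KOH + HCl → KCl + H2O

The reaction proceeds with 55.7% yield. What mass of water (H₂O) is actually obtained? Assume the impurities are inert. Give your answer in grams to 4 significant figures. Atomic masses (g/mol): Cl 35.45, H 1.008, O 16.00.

Pure HCl available = 287.0 g × 0.957 = 274.66 g.
M(HCl) = 1.008 + 35.45 = 36.458 g/mol.
M(H2O) = 2(1.008) + 16.00 = 18.016 g/mol.
n(HCl) = 274.66 g / 36.458 g/mol = 7.5336 mol.
From the equation the HCl:H2O mole ratio is 1:1, so n(H2O) = 7.5336 × 1/1 = 7.5336 mol.
Mass of H2O = 7.5336 mol × 18.016 g/mol = 135.72 g.
Actual mass collected = 135.72 g × 0.557 = 75.599 g.

75.60 g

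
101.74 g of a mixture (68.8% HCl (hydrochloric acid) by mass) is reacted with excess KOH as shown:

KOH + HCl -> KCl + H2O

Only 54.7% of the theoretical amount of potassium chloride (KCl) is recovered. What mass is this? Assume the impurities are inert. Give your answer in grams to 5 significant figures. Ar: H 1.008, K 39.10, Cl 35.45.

78.293 g

Pure HCl available = 101.74 g × 0.688 = 69.9971 g.
M(HCl) = 1.008 + 35.45 = 36.458 g/mol.
M(KCl) = 39.10 + 35.45 = 74.55 g/mol.
n(HCl) = 69.9971 g / 36.458 g/mol = 1.91994 mol.
From the equation the HCl:KCl mole ratio is 1:1, so n(KCl) = 1.91994 × 1/1 = 1.91994 mol.
Mass of KCl = 1.91994 mol × 74.55 g/mol = 143.131 g.
Actual mass collected = 143.131 g × 0.547 = 78.2929 g.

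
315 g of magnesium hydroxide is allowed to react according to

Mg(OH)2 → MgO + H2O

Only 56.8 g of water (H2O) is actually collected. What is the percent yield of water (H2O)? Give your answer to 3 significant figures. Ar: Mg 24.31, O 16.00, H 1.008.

58.4 %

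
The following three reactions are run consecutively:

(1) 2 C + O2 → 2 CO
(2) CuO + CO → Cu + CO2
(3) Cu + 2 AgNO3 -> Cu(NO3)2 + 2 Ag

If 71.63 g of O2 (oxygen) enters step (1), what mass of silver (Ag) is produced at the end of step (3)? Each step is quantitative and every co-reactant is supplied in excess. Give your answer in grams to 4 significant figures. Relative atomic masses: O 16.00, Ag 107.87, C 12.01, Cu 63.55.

965.8 g

M(O2) = 2(16.00) = 32.00 g/mol.
M(Ag) = 107.87 g/mol.
n(O2) = 71.63 / 32.00 = 2.2384 mol.
Reaction (1): O2→CO ratio 1:2 ⇒ n(CO) = 4.4769 mol.
Reaction (2): CO→Cu ratio 1:1 ⇒ n(Cu) = 4.4769 mol.
Reaction (3): Cu→Ag ratio 1:2 ⇒ n(Ag) = 8.9537 mol.
Mass of Ag = 8.9537 × 107.87 = 965.84 g.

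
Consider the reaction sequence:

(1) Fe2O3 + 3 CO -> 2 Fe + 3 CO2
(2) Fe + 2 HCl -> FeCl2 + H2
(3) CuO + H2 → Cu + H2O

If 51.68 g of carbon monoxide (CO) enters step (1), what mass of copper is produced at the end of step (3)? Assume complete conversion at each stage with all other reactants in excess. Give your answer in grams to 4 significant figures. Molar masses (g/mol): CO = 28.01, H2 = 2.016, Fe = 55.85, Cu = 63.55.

n(CO) = 51.68 / 28.01 = 1.8451 mol.
Reaction (1): CO→Fe ratio 3:2 ⇒ n(Fe) = 1.2300 mol.
Reaction (2): Fe→H2 ratio 1:1 ⇒ n(H2) = 1.2300 mol.
Reaction (3): H2→Cu ratio 1:1 ⇒ n(Cu) = 1.2300 mol.
Mass of Cu = 1.2300 × 63.55 = 78.169 g.

78.17 g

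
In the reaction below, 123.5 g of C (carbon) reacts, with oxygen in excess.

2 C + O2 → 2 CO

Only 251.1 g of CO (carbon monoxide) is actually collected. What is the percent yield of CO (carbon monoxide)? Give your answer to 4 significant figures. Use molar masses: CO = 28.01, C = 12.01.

n(C) = 123.50 g / 12.01 g/mol = 10.283 mol.
From the equation the C:CO mole ratio is 2:2, so n(CO) = 10.283 × 2/2 = 10.283 mol.
Mass of CO = 10.283 mol × 28.01 g/mol = 288.03 g.
This is the theoretical yield. Percent yield = 251.1 g / 288.03 g × 100% = 87.179%.

87.18 %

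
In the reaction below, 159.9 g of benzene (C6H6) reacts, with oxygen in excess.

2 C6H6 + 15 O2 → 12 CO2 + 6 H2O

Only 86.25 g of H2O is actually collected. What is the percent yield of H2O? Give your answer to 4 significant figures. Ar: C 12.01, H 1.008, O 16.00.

77.95 %

M(C6H6) = 6(12.01) + 6(1.008) = 78.108 g/mol.
M(H2O) = 2(1.008) + 16.00 = 18.016 g/mol.
n(C6H6) = 159.90 g / 78.108 g/mol = 2.0472 mol.
From the equation the C6H6:H2O mole ratio is 2:6, so n(H2O) = 2.0472 × 6/2 = 6.1415 mol.
Mass of H2O = 6.1415 mol × 18.016 g/mol = 110.65 g.
This is the theoretical yield. Percent yield = 86.25 g / 110.65 g × 100% = 77.952%.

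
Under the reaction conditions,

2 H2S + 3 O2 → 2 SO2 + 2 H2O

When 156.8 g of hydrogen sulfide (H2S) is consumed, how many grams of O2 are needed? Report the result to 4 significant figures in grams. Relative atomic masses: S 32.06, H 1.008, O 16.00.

220.9 g

M(H2S) = 2(1.008) + 32.06 = 34.076 g/mol.
M(O2) = 2(16.00) = 32.00 g/mol.
n(H2S) = 156.80 g / 34.076 g/mol = 4.6015 mol.
From the equation the H2S:O2 mole ratio is 2:3, so n(O2) = 4.6015 × 3/2 = 6.9022 mol.
Mass of O2 = 6.9022 mol × 32.00 g/mol = 220.87 g.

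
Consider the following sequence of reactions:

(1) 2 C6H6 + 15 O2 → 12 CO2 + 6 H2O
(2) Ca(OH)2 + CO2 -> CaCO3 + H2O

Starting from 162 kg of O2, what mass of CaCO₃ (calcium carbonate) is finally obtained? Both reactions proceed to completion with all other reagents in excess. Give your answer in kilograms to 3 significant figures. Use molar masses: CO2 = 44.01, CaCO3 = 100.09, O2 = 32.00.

162 kg = 162000 g.
n(O2) = 162000 / 32.00 = 5062 mol.
Step 1 gives a 15:12 ratio of O2 to CO2, so n(CO2) = 4050 mol.
In step 2 the CO2:CaCO3 ratio is 1:1, so n(CaCO3) = 4050 mol.
Mass of CaCO3 = 4050 × 100.09 = 405400 g = 405 kg.

405 kg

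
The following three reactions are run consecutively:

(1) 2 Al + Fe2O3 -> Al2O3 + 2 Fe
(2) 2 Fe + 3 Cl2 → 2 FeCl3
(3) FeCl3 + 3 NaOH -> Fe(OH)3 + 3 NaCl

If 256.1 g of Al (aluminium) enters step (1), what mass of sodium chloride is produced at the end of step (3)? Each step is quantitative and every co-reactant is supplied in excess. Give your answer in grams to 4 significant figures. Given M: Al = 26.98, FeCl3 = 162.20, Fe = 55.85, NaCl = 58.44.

1664 g

n(Al) = 256.1 / 26.98 = 9.4922 mol.
Reaction (1): Al→Fe ratio 2:2 ⇒ n(Fe) = 9.4922 mol.
Reaction (2): Fe→FeCl3 ratio 2:2 ⇒ n(FeCl3) = 9.4922 mol.
Reaction (3): FeCl3→NaCl ratio 1:3 ⇒ n(NaCl) = 28.477 mol.
Mass of NaCl = 28.477 × 58.44 = 1664.2 g.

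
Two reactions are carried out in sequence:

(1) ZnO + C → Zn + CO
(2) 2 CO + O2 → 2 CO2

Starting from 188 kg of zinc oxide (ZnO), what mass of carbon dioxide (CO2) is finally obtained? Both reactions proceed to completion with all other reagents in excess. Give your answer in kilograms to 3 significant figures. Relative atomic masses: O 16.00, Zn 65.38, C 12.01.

102 kg

M(ZnO) = 65.38 + 16.00 = 81.38 g/mol.
M(CO2) = 12.01 + 2(16.00) = 44.01 g/mol.
188 kg = 188000 g.
n(ZnO) = 188000 / 81.38 = 2310 mol.
Step 1 gives a 1:1 ratio of ZnO to CO, so n(CO) = 2310 mol.
In step 2 the CO:CO2 ratio is 2:2, so n(CO2) = 2310 mol.
Mass of CO2 = 2310 × 44.01 = 101700 g = 102 kg.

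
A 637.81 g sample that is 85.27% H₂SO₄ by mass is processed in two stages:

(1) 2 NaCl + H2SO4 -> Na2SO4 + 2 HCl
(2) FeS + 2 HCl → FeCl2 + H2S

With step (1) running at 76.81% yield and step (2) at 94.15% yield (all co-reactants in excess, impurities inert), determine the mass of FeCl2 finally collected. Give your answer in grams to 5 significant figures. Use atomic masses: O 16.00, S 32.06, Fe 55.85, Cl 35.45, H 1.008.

508.29 g

Pure H2SO4 = 637.81 × 0.8527 = 543.861 g.
M(H2SO4) = 2(1.008) + 32.06 + 4(16.00) = 98.076 g/mol.
M(FeCl2) = 55.85 + 2(35.45) = 126.75 g/mol.
n(H2SO4) = 543.861 / 98.076 = 5.54530 mol.
Step 1 (H2SO4:HCl = 1:2): theoretical n(HCl) = 11.0906 mol; at 76.81% yield, n(HCl) = 8.51869 mol.
Step 2 (HCl:FeCl2 = 2:1): theoretical n(FeCl2) = 4.25934 mol, so theoretical mass = 4.25934 × 126.75 = 539.872 g.
At 94.15% yield, actual mass of FeCl2 = 539.872 × 0.9415 = 508.289 g.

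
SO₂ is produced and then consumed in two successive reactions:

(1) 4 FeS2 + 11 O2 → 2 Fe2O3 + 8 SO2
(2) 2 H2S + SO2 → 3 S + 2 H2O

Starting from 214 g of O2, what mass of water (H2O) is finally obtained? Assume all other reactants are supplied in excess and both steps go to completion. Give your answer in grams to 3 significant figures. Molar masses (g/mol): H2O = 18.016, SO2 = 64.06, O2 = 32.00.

175 g

n(O2) = 214.0 / 32.00 = 6.688 mol.
Step 1 gives a 11:8 ratio of O2 to SO2, so n(SO2) = 4.864 mol.
In step 2 the SO2:H2O ratio is 1:2, so n(H2O) = 9.727 mol.
Mass of H2O = 9.727 × 18.016 = 175.2 g.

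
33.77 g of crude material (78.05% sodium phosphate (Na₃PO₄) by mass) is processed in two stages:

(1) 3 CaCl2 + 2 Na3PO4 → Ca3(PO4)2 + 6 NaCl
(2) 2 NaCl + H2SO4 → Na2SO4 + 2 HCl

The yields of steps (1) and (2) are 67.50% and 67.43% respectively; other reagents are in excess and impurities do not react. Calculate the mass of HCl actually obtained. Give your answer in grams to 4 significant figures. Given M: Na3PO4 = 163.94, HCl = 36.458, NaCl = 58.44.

Pure Na3PO4 = 33.77 × 0.7805 = 26.357 g.
n(Na3PO4) = 26.357 / 163.94 = 0.16078 mol.
Step 1 (Na3PO4:NaCl = 2:6): theoretical n(NaCl) = 0.48233 mol; at 67.50% yield, n(NaCl) = 0.32557 mol.
Step 2 (NaCl:HCl = 2:2): theoretical n(HCl) = 0.32557 mol, so theoretical mass = 0.32557 × 36.458 = 11.870 g.
At 67.43% yield, actual mass of HCl = 11.870 × 0.6743 = 8.0037 g.

8.004 g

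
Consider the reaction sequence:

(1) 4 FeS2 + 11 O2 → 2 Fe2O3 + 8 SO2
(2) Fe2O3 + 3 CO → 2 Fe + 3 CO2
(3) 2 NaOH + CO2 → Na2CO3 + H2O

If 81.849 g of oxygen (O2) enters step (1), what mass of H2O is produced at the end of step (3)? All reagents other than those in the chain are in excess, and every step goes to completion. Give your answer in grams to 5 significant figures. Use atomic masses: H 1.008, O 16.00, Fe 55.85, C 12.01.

25.135 g

M(O2) = 2(16.00) = 32.00 g/mol.
M(H2O) = 2(1.008) + 16.00 = 18.016 g/mol.
n(O2) = 81.849 / 32.00 = 2.55778 mol.
Reaction (1): O2→Fe2O3 ratio 11:2 ⇒ n(Fe2O3) = 0.465051 mol.
Reaction (2): Fe2O3→CO2 ratio 1:3 ⇒ n(CO2) = 1.39515 mol.
Reaction (3): CO2→H2O ratio 1:1 ⇒ n(H2O) = 1.39515 mol.
Mass of H2O = 1.39515 × 18.016 = 25.1351 g.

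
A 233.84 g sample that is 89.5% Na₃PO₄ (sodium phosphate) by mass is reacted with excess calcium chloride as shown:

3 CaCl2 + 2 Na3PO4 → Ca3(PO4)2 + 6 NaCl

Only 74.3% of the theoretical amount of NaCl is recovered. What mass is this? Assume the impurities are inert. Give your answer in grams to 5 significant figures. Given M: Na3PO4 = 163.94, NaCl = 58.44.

166.29 g

Pure Na3PO4 available = 233.84 g × 0.895 = 209.287 g.
n(Na3PO4) = 209.287 g / 163.94 g/mol = 1.27661 mol.
From the equation the Na3PO4:NaCl mole ratio is 2:6, so n(NaCl) = 1.27661 × 6/2 = 3.82982 mol.
Mass of NaCl = 3.82982 mol × 58.44 g/mol = 223.815 g.
Actual mass collected = 223.815 g × 0.743 = 166.294 g.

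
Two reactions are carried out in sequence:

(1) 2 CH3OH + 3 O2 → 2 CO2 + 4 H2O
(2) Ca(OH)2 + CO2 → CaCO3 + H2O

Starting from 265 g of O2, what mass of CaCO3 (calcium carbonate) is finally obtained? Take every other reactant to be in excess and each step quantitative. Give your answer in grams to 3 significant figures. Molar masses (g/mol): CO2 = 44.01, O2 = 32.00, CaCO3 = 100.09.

n(O2) = 265.0 / 32.00 = 8.281 mol.
Step 1 gives a 3:2 ratio of O2 to CO2, so n(CO2) = 5.521 mol.
In step 2 the CO2:CaCO3 ratio is 1:1, so n(CaCO3) = 5.521 mol.
Mass of CaCO3 = 5.521 × 100.09 = 552.6 g.

553 g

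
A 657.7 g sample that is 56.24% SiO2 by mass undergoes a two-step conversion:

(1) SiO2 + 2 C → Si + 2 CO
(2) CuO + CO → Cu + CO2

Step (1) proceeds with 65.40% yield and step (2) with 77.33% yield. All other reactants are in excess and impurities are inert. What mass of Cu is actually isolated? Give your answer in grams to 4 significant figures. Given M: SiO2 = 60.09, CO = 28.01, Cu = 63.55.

Pure SiO2 = 657.7 × 0.5624 = 369.89 g.
n(SiO2) = 369.89 / 60.09 = 6.1556 mol.
Step 1 (SiO2:CO = 1:2): theoretical n(CO) = 12.311 mol; at 65.40% yield, n(CO) = 8.0515 mol.
Step 2 (CO:Cu = 1:1): theoretical n(Cu) = 8.0515 mol, so theoretical mass = 8.0515 × 63.55 = 511.68 g.
At 77.33% yield, actual mass of Cu = 511.68 × 0.7733 = 395.68 g.

395.7 g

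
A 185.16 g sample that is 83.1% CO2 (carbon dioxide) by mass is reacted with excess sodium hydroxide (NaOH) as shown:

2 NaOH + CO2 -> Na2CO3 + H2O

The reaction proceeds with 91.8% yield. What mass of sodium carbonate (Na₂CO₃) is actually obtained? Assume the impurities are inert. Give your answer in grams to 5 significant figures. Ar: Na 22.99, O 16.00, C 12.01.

Pure CO2 available = 185.16 g × 0.831 = 153.868 g.
M(CO2) = 12.01 + 2(16.00) = 44.01 g/mol.
M(Na2CO3) = 2(22.99) + 12.01 + 3(16.00) = 105.99 g/mol.
n(CO2) = 153.868 g / 44.01 g/mol = 3.49620 mol.
From the equation the CO2:Na2CO3 mole ratio is 1:1, so n(Na2CO3) = 3.49620 × 1/1 = 3.49620 mol.
Mass of Na2CO3 = 3.49620 mol × 105.99 g/mol = 370.563 g.
Actual mass collected = 370.563 g × 0.918 = 340.177 g.

340.18 g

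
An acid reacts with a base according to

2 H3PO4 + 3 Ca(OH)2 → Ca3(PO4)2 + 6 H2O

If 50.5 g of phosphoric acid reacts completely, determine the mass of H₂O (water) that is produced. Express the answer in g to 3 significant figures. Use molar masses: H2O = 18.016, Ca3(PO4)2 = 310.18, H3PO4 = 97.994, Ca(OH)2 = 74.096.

27.9 g

n(H3PO4) = 50.50 g / 97.994 g/mol = 0.5153 mol.
From the equation the H3PO4:H2O mole ratio is 2:6, so n(H2O) = 0.5153 × 6/2 = 1.546 mol.
Mass of H2O = 1.546 mol × 18.016 g/mol = 27.85 g.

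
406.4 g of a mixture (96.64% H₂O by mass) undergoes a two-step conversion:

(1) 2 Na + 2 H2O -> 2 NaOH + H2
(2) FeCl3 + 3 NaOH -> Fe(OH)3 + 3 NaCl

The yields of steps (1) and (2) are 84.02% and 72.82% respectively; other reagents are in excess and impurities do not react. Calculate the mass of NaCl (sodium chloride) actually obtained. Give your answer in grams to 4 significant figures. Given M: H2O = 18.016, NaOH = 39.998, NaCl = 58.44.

Pure H2O = 406.4 × 0.9664 = 392.74 g.
n(H2O) = 392.74 / 18.016 = 21.800 mol.
Step 1 (H2O:NaOH = 2:2): theoretical n(NaOH) = 21.800 mol; at 84.02% yield, n(NaOH) = 18.316 mol.
Step 2 (NaOH:NaCl = 3:3): theoretical n(NaCl) = 18.316 mol, so theoretical mass = 18.316 × 58.44 = 1070.4 g.
At 72.82% yield, actual mass of NaCl = 1070.4 × 0.7282 = 779.46 g.

779.5 g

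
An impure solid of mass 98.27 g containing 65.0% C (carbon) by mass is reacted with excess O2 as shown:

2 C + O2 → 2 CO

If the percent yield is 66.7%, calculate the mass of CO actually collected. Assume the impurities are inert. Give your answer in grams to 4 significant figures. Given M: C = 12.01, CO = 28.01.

99.36 g

Pure C available = 98.27 g × 0.650 = 63.876 g.
n(C) = 63.876 g / 12.01 g/mol = 5.3185 mol.
From the equation the C:CO mole ratio is 2:2, so n(CO) = 5.3185 × 2/2 = 5.3185 mol.
Mass of CO = 5.3185 mol × 28.01 g/mol = 148.97 g.
Actual mass collected = 148.97 g × 0.667 = 99.364 g.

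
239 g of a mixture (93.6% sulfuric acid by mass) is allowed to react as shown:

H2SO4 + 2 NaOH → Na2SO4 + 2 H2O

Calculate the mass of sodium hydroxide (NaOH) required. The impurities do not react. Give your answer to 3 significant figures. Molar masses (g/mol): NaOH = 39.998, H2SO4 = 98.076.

Mass of pure H2SO4 = 239 g × 0.936 = 223.7 g.
n(H2SO4) = 223.7 g / 98.076 g/mol = 2.281 mol.
From the equation the H2SO4:NaOH mole ratio is 1:2, so n(NaOH) = 2.281 × 2/1 = 4.562 mol.
Mass of NaOH = 4.562 mol × 39.998 g/mol = 182.5 g.

182 g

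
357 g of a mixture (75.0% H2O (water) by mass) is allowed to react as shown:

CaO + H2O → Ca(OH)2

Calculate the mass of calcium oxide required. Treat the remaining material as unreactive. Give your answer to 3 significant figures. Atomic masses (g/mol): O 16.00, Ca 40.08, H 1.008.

833 g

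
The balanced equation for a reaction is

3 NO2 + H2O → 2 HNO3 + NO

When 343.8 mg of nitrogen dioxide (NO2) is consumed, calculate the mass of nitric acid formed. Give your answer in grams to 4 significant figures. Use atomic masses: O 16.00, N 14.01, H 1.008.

M(NO2) = 14.01 + 2(16.00) = 46.01 g/mol.
M(HNO3) = 1.008 + 14.01 + 3(16.00) = 63.018 g/mol.
Convert: 343.8 mg = 0.34380 g.
n(NO2) = 0.34380 g / 46.01 g/mol = 0.0074723 mol.
From the equation the NO2:HNO3 mole ratio is 3:2, so n(HNO3) = 0.0074723 × 2/3 = 0.0049815 mol.
Mass of HNO3 = 0.0049815 mol × 63.018 g/mol = 0.31393 g.

0.3139 g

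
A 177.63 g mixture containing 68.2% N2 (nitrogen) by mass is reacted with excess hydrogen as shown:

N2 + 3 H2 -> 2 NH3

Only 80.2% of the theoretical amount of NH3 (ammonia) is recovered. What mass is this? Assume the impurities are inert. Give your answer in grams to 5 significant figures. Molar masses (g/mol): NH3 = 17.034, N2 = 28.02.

118.13 g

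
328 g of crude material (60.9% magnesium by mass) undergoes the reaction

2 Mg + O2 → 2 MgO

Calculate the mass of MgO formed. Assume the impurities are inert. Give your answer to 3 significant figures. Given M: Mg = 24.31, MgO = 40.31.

Mass of pure Mg = 328 g × 0.609 = 199.8 g.
n(Mg) = 199.8 g / 24.31 g/mol = 8.217 mol.
From the equation the Mg:MgO mole ratio is 2:2, so n(MgO) = 8.217 × 2/2 = 8.217 mol.
Mass of MgO = 8.217 mol × 40.31 g/mol = 331.2 g.

331 g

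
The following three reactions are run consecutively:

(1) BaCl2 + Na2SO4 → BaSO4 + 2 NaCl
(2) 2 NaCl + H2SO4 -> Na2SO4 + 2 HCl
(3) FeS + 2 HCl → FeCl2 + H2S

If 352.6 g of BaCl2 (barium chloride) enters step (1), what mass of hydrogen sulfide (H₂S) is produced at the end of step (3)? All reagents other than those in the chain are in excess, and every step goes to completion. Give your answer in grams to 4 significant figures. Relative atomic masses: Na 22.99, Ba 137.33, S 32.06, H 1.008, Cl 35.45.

M(BaCl2) = 137.33 + 2(35.45) = 208.23 g/mol.
M(H2S) = 2(1.008) + 32.06 = 34.076 g/mol.
n(BaCl2) = 352.6 / 208.23 = 1.6933 mol.
Reaction (1): BaCl2→NaCl ratio 1:2 ⇒ n(NaCl) = 3.3866 mol.
Reaction (2): NaCl→HCl ratio 2:2 ⇒ n(HCl) = 3.3866 mol.
Reaction (3): HCl→H2S ratio 2:1 ⇒ n(H2S) = 1.6933 mol.
Mass of H2S = 1.6933 × 34.076 = 57.702 g.

57.70 g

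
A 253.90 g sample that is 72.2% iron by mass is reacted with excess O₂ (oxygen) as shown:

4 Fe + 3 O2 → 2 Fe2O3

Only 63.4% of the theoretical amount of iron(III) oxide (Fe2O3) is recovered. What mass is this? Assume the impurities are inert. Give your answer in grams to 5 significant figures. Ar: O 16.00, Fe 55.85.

166.17 g

Pure Fe available = 253.90 g × 0.722 = 183.316 g.
M(Fe) = 55.85 g/mol.
M(Fe2O3) = 2(55.85) + 3(16.00) = 159.70 g/mol.
n(Fe) = 183.316 g / 55.85 g/mol = 3.28229 mol.
From the equation the Fe:Fe2O3 mole ratio is 4:2, so n(Fe2O3) = 3.28229 × 2/4 = 1.64114 mol.
Mass of Fe2O3 = 1.64114 mol × 159.70 g/mol = 262.091 g.
Actual mass collected = 262.091 g × 0.634 = 166.166 g.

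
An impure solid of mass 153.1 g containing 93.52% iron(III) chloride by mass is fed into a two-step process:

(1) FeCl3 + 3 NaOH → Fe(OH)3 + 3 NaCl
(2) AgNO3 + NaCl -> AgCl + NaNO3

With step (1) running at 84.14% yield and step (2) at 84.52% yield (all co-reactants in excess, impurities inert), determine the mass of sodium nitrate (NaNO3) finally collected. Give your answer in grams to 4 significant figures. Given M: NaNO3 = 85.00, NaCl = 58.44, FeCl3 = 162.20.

Pure FeCl3 = 153.1 × 0.9352 = 143.18 g.
n(FeCl3) = 143.18 / 162.20 = 0.88273 mol.
Step 1 (FeCl3:NaCl = 1:3): theoretical n(NaCl) = 2.6482 mol; at 84.14% yield, n(NaCl) = 2.2282 mol.
Step 2 (NaCl:NaNO3 = 1:1): theoretical n(NaNO3) = 2.2282 mol, so theoretical mass = 2.2282 × 85.00 = 189.40 g.
At 84.52% yield, actual mass of NaNO3 = 189.40 × 0.8452 = 160.08 g.

160.1 g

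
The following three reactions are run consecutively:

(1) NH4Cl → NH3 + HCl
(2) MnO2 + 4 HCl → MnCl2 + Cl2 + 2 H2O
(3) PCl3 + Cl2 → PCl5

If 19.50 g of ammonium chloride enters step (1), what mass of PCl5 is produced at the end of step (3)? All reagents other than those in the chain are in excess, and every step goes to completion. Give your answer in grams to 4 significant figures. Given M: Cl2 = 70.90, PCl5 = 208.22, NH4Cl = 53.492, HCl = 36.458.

18.98 g

n(NH4Cl) = 19.50 / 53.492 = 0.36454 mol.
Reaction (1): NH4Cl→HCl ratio 1:1 ⇒ n(HCl) = 0.36454 mol.
Reaction (2): HCl→Cl2 ratio 4:1 ⇒ n(Cl2) = 0.091135 mol.
Reaction (3): Cl2→PCl5 ratio 1:1 ⇒ n(PCl5) = 0.091135 mol.
Mass of PCl5 = 0.091135 × 208.22 = 18.976 g.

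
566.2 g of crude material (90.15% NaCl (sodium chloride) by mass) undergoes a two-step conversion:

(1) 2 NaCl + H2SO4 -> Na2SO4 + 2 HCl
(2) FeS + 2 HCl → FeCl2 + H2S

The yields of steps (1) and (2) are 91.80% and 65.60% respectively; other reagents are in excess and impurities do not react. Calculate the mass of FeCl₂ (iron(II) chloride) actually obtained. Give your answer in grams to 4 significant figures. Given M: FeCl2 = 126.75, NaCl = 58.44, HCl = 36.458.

333.3 g

Pure NaCl = 566.2 × 0.9015 = 510.43 g.
n(NaCl) = 510.43 / 58.44 = 8.7342 mol.
Step 1 (NaCl:HCl = 2:2): theoretical n(HCl) = 8.7342 mol; at 91.80% yield, n(HCl) = 8.0180 mol.
Step 2 (HCl:FeCl2 = 2:1): theoretical n(FeCl2) = 4.0090 mol, so theoretical mass = 4.0090 × 126.75 = 508.14 g.
At 65.60% yield, actual mass of FeCl2 = 508.14 × 0.6560 = 333.34 g.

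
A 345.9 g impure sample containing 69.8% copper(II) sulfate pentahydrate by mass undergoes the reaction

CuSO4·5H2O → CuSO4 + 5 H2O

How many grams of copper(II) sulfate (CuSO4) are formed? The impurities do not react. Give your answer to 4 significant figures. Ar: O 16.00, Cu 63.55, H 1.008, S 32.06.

154.3 g

Mass of pure CuSO4·5H2O = 345.9 g × 0.698 = 241.44 g.
M(CuSO4·5H2O) = 63.55 + 32.06 + 9(16.00) + 10(1.008) = 249.69 g/mol.
M(CuSO4) = 63.55 + 32.06 + 4(16.00) = 159.61 g/mol.
n(CuSO4·5H2O) = 241.44 g / 249.69 g/mol = 0.96695 mol.
From the equation the CuSO4·5H2O:CuSO4 mole ratio is 1:1, so n(CuSO4) = 0.96695 × 1/1 = 0.96695 mol.
Mass of CuSO4 = 0.96695 mol × 159.61 g/mol = 154.34 g.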